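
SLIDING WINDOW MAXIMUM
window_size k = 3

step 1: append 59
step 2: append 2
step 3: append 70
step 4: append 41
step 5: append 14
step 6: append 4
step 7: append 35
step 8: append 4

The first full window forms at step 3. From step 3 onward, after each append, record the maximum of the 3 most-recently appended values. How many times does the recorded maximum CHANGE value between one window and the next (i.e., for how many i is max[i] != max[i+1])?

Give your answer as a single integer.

Answer: 2

Derivation:
step 1: append 59 -> window=[59] (not full yet)
step 2: append 2 -> window=[59, 2] (not full yet)
step 3: append 70 -> window=[59, 2, 70] -> max=70
step 4: append 41 -> window=[2, 70, 41] -> max=70
step 5: append 14 -> window=[70, 41, 14] -> max=70
step 6: append 4 -> window=[41, 14, 4] -> max=41
step 7: append 35 -> window=[14, 4, 35] -> max=35
step 8: append 4 -> window=[4, 35, 4] -> max=35
Recorded maximums: 70 70 70 41 35 35
Changes between consecutive maximums: 2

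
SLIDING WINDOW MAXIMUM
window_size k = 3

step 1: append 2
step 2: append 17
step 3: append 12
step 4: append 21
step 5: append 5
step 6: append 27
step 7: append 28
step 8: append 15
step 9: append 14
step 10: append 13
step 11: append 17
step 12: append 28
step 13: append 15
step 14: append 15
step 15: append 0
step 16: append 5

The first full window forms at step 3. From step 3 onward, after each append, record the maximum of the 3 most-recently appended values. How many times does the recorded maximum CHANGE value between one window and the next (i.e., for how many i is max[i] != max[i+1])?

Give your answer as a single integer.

Answer: 7

Derivation:
step 1: append 2 -> window=[2] (not full yet)
step 2: append 17 -> window=[2, 17] (not full yet)
step 3: append 12 -> window=[2, 17, 12] -> max=17
step 4: append 21 -> window=[17, 12, 21] -> max=21
step 5: append 5 -> window=[12, 21, 5] -> max=21
step 6: append 27 -> window=[21, 5, 27] -> max=27
step 7: append 28 -> window=[5, 27, 28] -> max=28
step 8: append 15 -> window=[27, 28, 15] -> max=28
step 9: append 14 -> window=[28, 15, 14] -> max=28
step 10: append 13 -> window=[15, 14, 13] -> max=15
step 11: append 17 -> window=[14, 13, 17] -> max=17
step 12: append 28 -> window=[13, 17, 28] -> max=28
step 13: append 15 -> window=[17, 28, 15] -> max=28
step 14: append 15 -> window=[28, 15, 15] -> max=28
step 15: append 0 -> window=[15, 15, 0] -> max=15
step 16: append 5 -> window=[15, 0, 5] -> max=15
Recorded maximums: 17 21 21 27 28 28 28 15 17 28 28 28 15 15
Changes between consecutive maximums: 7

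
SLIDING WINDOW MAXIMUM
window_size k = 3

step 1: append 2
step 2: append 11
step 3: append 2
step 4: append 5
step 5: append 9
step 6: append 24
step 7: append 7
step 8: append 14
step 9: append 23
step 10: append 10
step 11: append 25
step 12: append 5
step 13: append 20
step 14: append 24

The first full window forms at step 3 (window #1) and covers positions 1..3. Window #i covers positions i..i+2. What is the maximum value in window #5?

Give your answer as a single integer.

Answer: 24

Derivation:
step 1: append 2 -> window=[2] (not full yet)
step 2: append 11 -> window=[2, 11] (not full yet)
step 3: append 2 -> window=[2, 11, 2] -> max=11
step 4: append 5 -> window=[11, 2, 5] -> max=11
step 5: append 9 -> window=[2, 5, 9] -> max=9
step 6: append 24 -> window=[5, 9, 24] -> max=24
step 7: append 7 -> window=[9, 24, 7] -> max=24
Window #5 max = 24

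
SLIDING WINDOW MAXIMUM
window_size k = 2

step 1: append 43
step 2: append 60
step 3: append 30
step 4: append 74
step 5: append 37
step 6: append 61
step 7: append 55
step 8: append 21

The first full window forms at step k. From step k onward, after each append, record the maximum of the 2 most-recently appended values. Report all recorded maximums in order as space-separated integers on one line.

Answer: 60 60 74 74 61 61 55

Derivation:
step 1: append 43 -> window=[43] (not full yet)
step 2: append 60 -> window=[43, 60] -> max=60
step 3: append 30 -> window=[60, 30] -> max=60
step 4: append 74 -> window=[30, 74] -> max=74
step 5: append 37 -> window=[74, 37] -> max=74
step 6: append 61 -> window=[37, 61] -> max=61
step 7: append 55 -> window=[61, 55] -> max=61
step 8: append 21 -> window=[55, 21] -> max=55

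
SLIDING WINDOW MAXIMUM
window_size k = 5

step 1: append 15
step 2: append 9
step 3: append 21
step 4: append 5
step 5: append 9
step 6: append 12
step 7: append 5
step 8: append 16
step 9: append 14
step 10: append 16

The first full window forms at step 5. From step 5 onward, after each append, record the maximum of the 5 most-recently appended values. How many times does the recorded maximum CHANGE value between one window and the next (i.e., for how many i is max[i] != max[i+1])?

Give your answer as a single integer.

Answer: 1

Derivation:
step 1: append 15 -> window=[15] (not full yet)
step 2: append 9 -> window=[15, 9] (not full yet)
step 3: append 21 -> window=[15, 9, 21] (not full yet)
step 4: append 5 -> window=[15, 9, 21, 5] (not full yet)
step 5: append 9 -> window=[15, 9, 21, 5, 9] -> max=21
step 6: append 12 -> window=[9, 21, 5, 9, 12] -> max=21
step 7: append 5 -> window=[21, 5, 9, 12, 5] -> max=21
step 8: append 16 -> window=[5, 9, 12, 5, 16] -> max=16
step 9: append 14 -> window=[9, 12, 5, 16, 14] -> max=16
step 10: append 16 -> window=[12, 5, 16, 14, 16] -> max=16
Recorded maximums: 21 21 21 16 16 16
Changes between consecutive maximums: 1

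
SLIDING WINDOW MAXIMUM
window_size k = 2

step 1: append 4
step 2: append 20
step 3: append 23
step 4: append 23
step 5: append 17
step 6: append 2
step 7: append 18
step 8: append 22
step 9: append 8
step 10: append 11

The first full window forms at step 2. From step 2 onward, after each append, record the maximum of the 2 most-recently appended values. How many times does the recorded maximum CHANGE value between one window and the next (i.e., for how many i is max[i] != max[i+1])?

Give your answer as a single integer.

Answer: 5

Derivation:
step 1: append 4 -> window=[4] (not full yet)
step 2: append 20 -> window=[4, 20] -> max=20
step 3: append 23 -> window=[20, 23] -> max=23
step 4: append 23 -> window=[23, 23] -> max=23
step 5: append 17 -> window=[23, 17] -> max=23
step 6: append 2 -> window=[17, 2] -> max=17
step 7: append 18 -> window=[2, 18] -> max=18
step 8: append 22 -> window=[18, 22] -> max=22
step 9: append 8 -> window=[22, 8] -> max=22
step 10: append 11 -> window=[8, 11] -> max=11
Recorded maximums: 20 23 23 23 17 18 22 22 11
Changes between consecutive maximums: 5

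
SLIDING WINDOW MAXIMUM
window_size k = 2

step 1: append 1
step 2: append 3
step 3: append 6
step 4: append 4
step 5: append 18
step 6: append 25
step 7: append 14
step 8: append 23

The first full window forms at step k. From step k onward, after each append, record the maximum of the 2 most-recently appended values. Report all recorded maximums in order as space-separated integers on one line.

Answer: 3 6 6 18 25 25 23

Derivation:
step 1: append 1 -> window=[1] (not full yet)
step 2: append 3 -> window=[1, 3] -> max=3
step 3: append 6 -> window=[3, 6] -> max=6
step 4: append 4 -> window=[6, 4] -> max=6
step 5: append 18 -> window=[4, 18] -> max=18
step 6: append 25 -> window=[18, 25] -> max=25
step 7: append 14 -> window=[25, 14] -> max=25
step 8: append 23 -> window=[14, 23] -> max=23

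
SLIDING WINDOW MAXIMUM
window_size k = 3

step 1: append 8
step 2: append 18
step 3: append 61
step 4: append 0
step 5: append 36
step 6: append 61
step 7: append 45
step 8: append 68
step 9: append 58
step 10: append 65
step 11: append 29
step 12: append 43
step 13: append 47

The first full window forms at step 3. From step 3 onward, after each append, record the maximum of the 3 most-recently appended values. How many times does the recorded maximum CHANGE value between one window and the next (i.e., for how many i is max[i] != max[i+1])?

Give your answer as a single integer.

Answer: 3

Derivation:
step 1: append 8 -> window=[8] (not full yet)
step 2: append 18 -> window=[8, 18] (not full yet)
step 3: append 61 -> window=[8, 18, 61] -> max=61
step 4: append 0 -> window=[18, 61, 0] -> max=61
step 5: append 36 -> window=[61, 0, 36] -> max=61
step 6: append 61 -> window=[0, 36, 61] -> max=61
step 7: append 45 -> window=[36, 61, 45] -> max=61
step 8: append 68 -> window=[61, 45, 68] -> max=68
step 9: append 58 -> window=[45, 68, 58] -> max=68
step 10: append 65 -> window=[68, 58, 65] -> max=68
step 11: append 29 -> window=[58, 65, 29] -> max=65
step 12: append 43 -> window=[65, 29, 43] -> max=65
step 13: append 47 -> window=[29, 43, 47] -> max=47
Recorded maximums: 61 61 61 61 61 68 68 68 65 65 47
Changes between consecutive maximums: 3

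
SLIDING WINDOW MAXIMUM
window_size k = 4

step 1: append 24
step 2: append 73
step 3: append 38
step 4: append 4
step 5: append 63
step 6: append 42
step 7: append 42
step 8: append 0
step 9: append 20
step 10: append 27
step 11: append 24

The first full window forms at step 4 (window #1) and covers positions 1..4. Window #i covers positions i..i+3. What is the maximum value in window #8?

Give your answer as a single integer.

Answer: 27

Derivation:
step 1: append 24 -> window=[24] (not full yet)
step 2: append 73 -> window=[24, 73] (not full yet)
step 3: append 38 -> window=[24, 73, 38] (not full yet)
step 4: append 4 -> window=[24, 73, 38, 4] -> max=73
step 5: append 63 -> window=[73, 38, 4, 63] -> max=73
step 6: append 42 -> window=[38, 4, 63, 42] -> max=63
step 7: append 42 -> window=[4, 63, 42, 42] -> max=63
step 8: append 0 -> window=[63, 42, 42, 0] -> max=63
step 9: append 20 -> window=[42, 42, 0, 20] -> max=42
step 10: append 27 -> window=[42, 0, 20, 27] -> max=42
step 11: append 24 -> window=[0, 20, 27, 24] -> max=27
Window #8 max = 27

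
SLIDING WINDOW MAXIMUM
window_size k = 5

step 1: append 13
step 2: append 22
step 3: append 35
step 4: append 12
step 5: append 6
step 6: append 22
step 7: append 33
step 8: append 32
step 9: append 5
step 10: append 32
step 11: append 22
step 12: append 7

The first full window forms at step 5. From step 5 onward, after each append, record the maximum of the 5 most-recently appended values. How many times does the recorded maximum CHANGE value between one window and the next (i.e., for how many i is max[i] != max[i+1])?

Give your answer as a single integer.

step 1: append 13 -> window=[13] (not full yet)
step 2: append 22 -> window=[13, 22] (not full yet)
step 3: append 35 -> window=[13, 22, 35] (not full yet)
step 4: append 12 -> window=[13, 22, 35, 12] (not full yet)
step 5: append 6 -> window=[13, 22, 35, 12, 6] -> max=35
step 6: append 22 -> window=[22, 35, 12, 6, 22] -> max=35
step 7: append 33 -> window=[35, 12, 6, 22, 33] -> max=35
step 8: append 32 -> window=[12, 6, 22, 33, 32] -> max=33
step 9: append 5 -> window=[6, 22, 33, 32, 5] -> max=33
step 10: append 32 -> window=[22, 33, 32, 5, 32] -> max=33
step 11: append 22 -> window=[33, 32, 5, 32, 22] -> max=33
step 12: append 7 -> window=[32, 5, 32, 22, 7] -> max=32
Recorded maximums: 35 35 35 33 33 33 33 32
Changes between consecutive maximums: 2

Answer: 2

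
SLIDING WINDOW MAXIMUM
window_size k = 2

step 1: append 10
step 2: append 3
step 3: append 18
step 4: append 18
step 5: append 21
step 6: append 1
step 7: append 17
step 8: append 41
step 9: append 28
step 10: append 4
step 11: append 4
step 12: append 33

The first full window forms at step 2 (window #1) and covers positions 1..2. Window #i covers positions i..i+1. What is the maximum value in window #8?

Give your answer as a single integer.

step 1: append 10 -> window=[10] (not full yet)
step 2: append 3 -> window=[10, 3] -> max=10
step 3: append 18 -> window=[3, 18] -> max=18
step 4: append 18 -> window=[18, 18] -> max=18
step 5: append 21 -> window=[18, 21] -> max=21
step 6: append 1 -> window=[21, 1] -> max=21
step 7: append 17 -> window=[1, 17] -> max=17
step 8: append 41 -> window=[17, 41] -> max=41
step 9: append 28 -> window=[41, 28] -> max=41
Window #8 max = 41

Answer: 41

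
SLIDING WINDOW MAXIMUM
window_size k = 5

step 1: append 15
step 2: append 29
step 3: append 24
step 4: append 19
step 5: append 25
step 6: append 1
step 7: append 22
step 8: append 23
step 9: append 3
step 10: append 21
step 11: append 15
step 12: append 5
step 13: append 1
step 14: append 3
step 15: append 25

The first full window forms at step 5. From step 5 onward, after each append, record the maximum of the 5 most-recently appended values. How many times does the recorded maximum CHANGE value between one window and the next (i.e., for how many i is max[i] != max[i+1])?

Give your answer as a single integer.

step 1: append 15 -> window=[15] (not full yet)
step 2: append 29 -> window=[15, 29] (not full yet)
step 3: append 24 -> window=[15, 29, 24] (not full yet)
step 4: append 19 -> window=[15, 29, 24, 19] (not full yet)
step 5: append 25 -> window=[15, 29, 24, 19, 25] -> max=29
step 6: append 1 -> window=[29, 24, 19, 25, 1] -> max=29
step 7: append 22 -> window=[24, 19, 25, 1, 22] -> max=25
step 8: append 23 -> window=[19, 25, 1, 22, 23] -> max=25
step 9: append 3 -> window=[25, 1, 22, 23, 3] -> max=25
step 10: append 21 -> window=[1, 22, 23, 3, 21] -> max=23
step 11: append 15 -> window=[22, 23, 3, 21, 15] -> max=23
step 12: append 5 -> window=[23, 3, 21, 15, 5] -> max=23
step 13: append 1 -> window=[3, 21, 15, 5, 1] -> max=21
step 14: append 3 -> window=[21, 15, 5, 1, 3] -> max=21
step 15: append 25 -> window=[15, 5, 1, 3, 25] -> max=25
Recorded maximums: 29 29 25 25 25 23 23 23 21 21 25
Changes between consecutive maximums: 4

Answer: 4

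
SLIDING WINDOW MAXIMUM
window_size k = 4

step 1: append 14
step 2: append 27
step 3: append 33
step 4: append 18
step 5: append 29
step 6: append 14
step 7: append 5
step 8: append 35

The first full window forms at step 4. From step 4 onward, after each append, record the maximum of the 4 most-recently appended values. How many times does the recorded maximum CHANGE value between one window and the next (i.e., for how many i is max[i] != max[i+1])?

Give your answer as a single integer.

step 1: append 14 -> window=[14] (not full yet)
step 2: append 27 -> window=[14, 27] (not full yet)
step 3: append 33 -> window=[14, 27, 33] (not full yet)
step 4: append 18 -> window=[14, 27, 33, 18] -> max=33
step 5: append 29 -> window=[27, 33, 18, 29] -> max=33
step 6: append 14 -> window=[33, 18, 29, 14] -> max=33
step 7: append 5 -> window=[18, 29, 14, 5] -> max=29
step 8: append 35 -> window=[29, 14, 5, 35] -> max=35
Recorded maximums: 33 33 33 29 35
Changes between consecutive maximums: 2

Answer: 2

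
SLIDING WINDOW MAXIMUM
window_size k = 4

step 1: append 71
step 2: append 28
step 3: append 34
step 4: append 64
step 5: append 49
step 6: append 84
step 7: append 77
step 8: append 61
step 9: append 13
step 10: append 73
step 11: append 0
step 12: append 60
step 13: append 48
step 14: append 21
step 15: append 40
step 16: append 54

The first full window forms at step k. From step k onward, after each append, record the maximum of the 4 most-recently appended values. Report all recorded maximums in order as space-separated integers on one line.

Answer: 71 64 84 84 84 84 77 73 73 73 60 60 54

Derivation:
step 1: append 71 -> window=[71] (not full yet)
step 2: append 28 -> window=[71, 28] (not full yet)
step 3: append 34 -> window=[71, 28, 34] (not full yet)
step 4: append 64 -> window=[71, 28, 34, 64] -> max=71
step 5: append 49 -> window=[28, 34, 64, 49] -> max=64
step 6: append 84 -> window=[34, 64, 49, 84] -> max=84
step 7: append 77 -> window=[64, 49, 84, 77] -> max=84
step 8: append 61 -> window=[49, 84, 77, 61] -> max=84
step 9: append 13 -> window=[84, 77, 61, 13] -> max=84
step 10: append 73 -> window=[77, 61, 13, 73] -> max=77
step 11: append 0 -> window=[61, 13, 73, 0] -> max=73
step 12: append 60 -> window=[13, 73, 0, 60] -> max=73
step 13: append 48 -> window=[73, 0, 60, 48] -> max=73
step 14: append 21 -> window=[0, 60, 48, 21] -> max=60
step 15: append 40 -> window=[60, 48, 21, 40] -> max=60
step 16: append 54 -> window=[48, 21, 40, 54] -> max=54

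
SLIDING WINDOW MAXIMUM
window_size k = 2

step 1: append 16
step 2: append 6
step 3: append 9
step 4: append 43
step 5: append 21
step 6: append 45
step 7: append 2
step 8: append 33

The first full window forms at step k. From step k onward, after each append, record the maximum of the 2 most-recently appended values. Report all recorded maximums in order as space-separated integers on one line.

Answer: 16 9 43 43 45 45 33

Derivation:
step 1: append 16 -> window=[16] (not full yet)
step 2: append 6 -> window=[16, 6] -> max=16
step 3: append 9 -> window=[6, 9] -> max=9
step 4: append 43 -> window=[9, 43] -> max=43
step 5: append 21 -> window=[43, 21] -> max=43
step 6: append 45 -> window=[21, 45] -> max=45
step 7: append 2 -> window=[45, 2] -> max=45
step 8: append 33 -> window=[2, 33] -> max=33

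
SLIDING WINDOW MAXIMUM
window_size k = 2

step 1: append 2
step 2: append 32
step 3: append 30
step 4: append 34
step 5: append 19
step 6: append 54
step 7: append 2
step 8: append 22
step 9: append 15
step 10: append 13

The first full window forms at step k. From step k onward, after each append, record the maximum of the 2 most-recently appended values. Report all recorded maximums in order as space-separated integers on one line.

Answer: 32 32 34 34 54 54 22 22 15

Derivation:
step 1: append 2 -> window=[2] (not full yet)
step 2: append 32 -> window=[2, 32] -> max=32
step 3: append 30 -> window=[32, 30] -> max=32
step 4: append 34 -> window=[30, 34] -> max=34
step 5: append 19 -> window=[34, 19] -> max=34
step 6: append 54 -> window=[19, 54] -> max=54
step 7: append 2 -> window=[54, 2] -> max=54
step 8: append 22 -> window=[2, 22] -> max=22
step 9: append 15 -> window=[22, 15] -> max=22
step 10: append 13 -> window=[15, 13] -> max=15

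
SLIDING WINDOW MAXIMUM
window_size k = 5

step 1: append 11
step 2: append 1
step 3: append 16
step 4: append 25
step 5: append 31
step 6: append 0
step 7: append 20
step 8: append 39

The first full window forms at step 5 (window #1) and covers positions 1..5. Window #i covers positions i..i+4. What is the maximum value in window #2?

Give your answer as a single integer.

step 1: append 11 -> window=[11] (not full yet)
step 2: append 1 -> window=[11, 1] (not full yet)
step 3: append 16 -> window=[11, 1, 16] (not full yet)
step 4: append 25 -> window=[11, 1, 16, 25] (not full yet)
step 5: append 31 -> window=[11, 1, 16, 25, 31] -> max=31
step 6: append 0 -> window=[1, 16, 25, 31, 0] -> max=31
Window #2 max = 31

Answer: 31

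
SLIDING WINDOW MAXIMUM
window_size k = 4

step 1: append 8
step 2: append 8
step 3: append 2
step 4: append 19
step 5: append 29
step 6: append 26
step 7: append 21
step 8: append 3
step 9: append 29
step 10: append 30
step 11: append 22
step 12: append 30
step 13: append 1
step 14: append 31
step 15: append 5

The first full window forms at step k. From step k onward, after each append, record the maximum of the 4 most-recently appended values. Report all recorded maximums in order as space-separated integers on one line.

step 1: append 8 -> window=[8] (not full yet)
step 2: append 8 -> window=[8, 8] (not full yet)
step 3: append 2 -> window=[8, 8, 2] (not full yet)
step 4: append 19 -> window=[8, 8, 2, 19] -> max=19
step 5: append 29 -> window=[8, 2, 19, 29] -> max=29
step 6: append 26 -> window=[2, 19, 29, 26] -> max=29
step 7: append 21 -> window=[19, 29, 26, 21] -> max=29
step 8: append 3 -> window=[29, 26, 21, 3] -> max=29
step 9: append 29 -> window=[26, 21, 3, 29] -> max=29
step 10: append 30 -> window=[21, 3, 29, 30] -> max=30
step 11: append 22 -> window=[3, 29, 30, 22] -> max=30
step 12: append 30 -> window=[29, 30, 22, 30] -> max=30
step 13: append 1 -> window=[30, 22, 30, 1] -> max=30
step 14: append 31 -> window=[22, 30, 1, 31] -> max=31
step 15: append 5 -> window=[30, 1, 31, 5] -> max=31

Answer: 19 29 29 29 29 29 30 30 30 30 31 31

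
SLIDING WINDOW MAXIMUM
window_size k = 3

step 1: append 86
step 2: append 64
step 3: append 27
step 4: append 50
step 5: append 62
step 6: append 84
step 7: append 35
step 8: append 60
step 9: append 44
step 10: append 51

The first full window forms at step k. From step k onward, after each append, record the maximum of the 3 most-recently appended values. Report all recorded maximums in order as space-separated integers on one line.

step 1: append 86 -> window=[86] (not full yet)
step 2: append 64 -> window=[86, 64] (not full yet)
step 3: append 27 -> window=[86, 64, 27] -> max=86
step 4: append 50 -> window=[64, 27, 50] -> max=64
step 5: append 62 -> window=[27, 50, 62] -> max=62
step 6: append 84 -> window=[50, 62, 84] -> max=84
step 7: append 35 -> window=[62, 84, 35] -> max=84
step 8: append 60 -> window=[84, 35, 60] -> max=84
step 9: append 44 -> window=[35, 60, 44] -> max=60
step 10: append 51 -> window=[60, 44, 51] -> max=60

Answer: 86 64 62 84 84 84 60 60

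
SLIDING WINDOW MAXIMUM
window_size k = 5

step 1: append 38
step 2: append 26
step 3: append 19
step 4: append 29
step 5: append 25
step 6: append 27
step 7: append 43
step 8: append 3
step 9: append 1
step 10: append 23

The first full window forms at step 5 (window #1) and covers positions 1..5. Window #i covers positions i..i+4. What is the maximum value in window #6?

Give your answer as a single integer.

Answer: 43

Derivation:
step 1: append 38 -> window=[38] (not full yet)
step 2: append 26 -> window=[38, 26] (not full yet)
step 3: append 19 -> window=[38, 26, 19] (not full yet)
step 4: append 29 -> window=[38, 26, 19, 29] (not full yet)
step 5: append 25 -> window=[38, 26, 19, 29, 25] -> max=38
step 6: append 27 -> window=[26, 19, 29, 25, 27] -> max=29
step 7: append 43 -> window=[19, 29, 25, 27, 43] -> max=43
step 8: append 3 -> window=[29, 25, 27, 43, 3] -> max=43
step 9: append 1 -> window=[25, 27, 43, 3, 1] -> max=43
step 10: append 23 -> window=[27, 43, 3, 1, 23] -> max=43
Window #6 max = 43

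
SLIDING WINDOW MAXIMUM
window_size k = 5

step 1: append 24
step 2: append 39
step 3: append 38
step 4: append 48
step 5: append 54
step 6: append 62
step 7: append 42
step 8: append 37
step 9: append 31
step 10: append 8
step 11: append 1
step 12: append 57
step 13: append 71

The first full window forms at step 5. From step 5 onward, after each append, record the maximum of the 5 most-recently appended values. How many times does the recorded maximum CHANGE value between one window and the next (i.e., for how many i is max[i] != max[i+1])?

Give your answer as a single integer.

Answer: 4

Derivation:
step 1: append 24 -> window=[24] (not full yet)
step 2: append 39 -> window=[24, 39] (not full yet)
step 3: append 38 -> window=[24, 39, 38] (not full yet)
step 4: append 48 -> window=[24, 39, 38, 48] (not full yet)
step 5: append 54 -> window=[24, 39, 38, 48, 54] -> max=54
step 6: append 62 -> window=[39, 38, 48, 54, 62] -> max=62
step 7: append 42 -> window=[38, 48, 54, 62, 42] -> max=62
step 8: append 37 -> window=[48, 54, 62, 42, 37] -> max=62
step 9: append 31 -> window=[54, 62, 42, 37, 31] -> max=62
step 10: append 8 -> window=[62, 42, 37, 31, 8] -> max=62
step 11: append 1 -> window=[42, 37, 31, 8, 1] -> max=42
step 12: append 57 -> window=[37, 31, 8, 1, 57] -> max=57
step 13: append 71 -> window=[31, 8, 1, 57, 71] -> max=71
Recorded maximums: 54 62 62 62 62 62 42 57 71
Changes between consecutive maximums: 4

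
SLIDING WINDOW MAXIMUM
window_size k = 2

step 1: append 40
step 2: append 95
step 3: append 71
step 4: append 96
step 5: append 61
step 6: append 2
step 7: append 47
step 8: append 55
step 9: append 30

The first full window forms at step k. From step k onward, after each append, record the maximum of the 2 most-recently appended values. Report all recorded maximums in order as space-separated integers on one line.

step 1: append 40 -> window=[40] (not full yet)
step 2: append 95 -> window=[40, 95] -> max=95
step 3: append 71 -> window=[95, 71] -> max=95
step 4: append 96 -> window=[71, 96] -> max=96
step 5: append 61 -> window=[96, 61] -> max=96
step 6: append 2 -> window=[61, 2] -> max=61
step 7: append 47 -> window=[2, 47] -> max=47
step 8: append 55 -> window=[47, 55] -> max=55
step 9: append 30 -> window=[55, 30] -> max=55

Answer: 95 95 96 96 61 47 55 55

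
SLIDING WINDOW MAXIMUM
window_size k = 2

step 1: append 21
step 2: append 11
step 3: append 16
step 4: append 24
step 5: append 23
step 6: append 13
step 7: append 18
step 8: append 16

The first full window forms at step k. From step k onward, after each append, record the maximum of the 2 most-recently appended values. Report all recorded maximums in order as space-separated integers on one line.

Answer: 21 16 24 24 23 18 18

Derivation:
step 1: append 21 -> window=[21] (not full yet)
step 2: append 11 -> window=[21, 11] -> max=21
step 3: append 16 -> window=[11, 16] -> max=16
step 4: append 24 -> window=[16, 24] -> max=24
step 5: append 23 -> window=[24, 23] -> max=24
step 6: append 13 -> window=[23, 13] -> max=23
step 7: append 18 -> window=[13, 18] -> max=18
step 8: append 16 -> window=[18, 16] -> max=18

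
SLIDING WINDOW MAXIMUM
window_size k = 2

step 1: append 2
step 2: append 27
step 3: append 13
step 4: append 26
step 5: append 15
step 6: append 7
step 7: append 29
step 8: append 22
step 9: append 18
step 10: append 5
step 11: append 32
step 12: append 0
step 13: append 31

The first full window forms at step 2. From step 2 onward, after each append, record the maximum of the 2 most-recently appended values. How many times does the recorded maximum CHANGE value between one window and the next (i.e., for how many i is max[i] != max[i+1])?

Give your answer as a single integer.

Answer: 7

Derivation:
step 1: append 2 -> window=[2] (not full yet)
step 2: append 27 -> window=[2, 27] -> max=27
step 3: append 13 -> window=[27, 13] -> max=27
step 4: append 26 -> window=[13, 26] -> max=26
step 5: append 15 -> window=[26, 15] -> max=26
step 6: append 7 -> window=[15, 7] -> max=15
step 7: append 29 -> window=[7, 29] -> max=29
step 8: append 22 -> window=[29, 22] -> max=29
step 9: append 18 -> window=[22, 18] -> max=22
step 10: append 5 -> window=[18, 5] -> max=18
step 11: append 32 -> window=[5, 32] -> max=32
step 12: append 0 -> window=[32, 0] -> max=32
step 13: append 31 -> window=[0, 31] -> max=31
Recorded maximums: 27 27 26 26 15 29 29 22 18 32 32 31
Changes between consecutive maximums: 7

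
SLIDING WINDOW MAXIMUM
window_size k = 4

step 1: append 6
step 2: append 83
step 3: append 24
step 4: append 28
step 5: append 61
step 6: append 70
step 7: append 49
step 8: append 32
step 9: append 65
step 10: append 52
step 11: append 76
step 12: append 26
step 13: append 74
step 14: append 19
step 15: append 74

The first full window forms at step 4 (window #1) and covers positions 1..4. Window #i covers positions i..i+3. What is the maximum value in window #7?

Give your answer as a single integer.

step 1: append 6 -> window=[6] (not full yet)
step 2: append 83 -> window=[6, 83] (not full yet)
step 3: append 24 -> window=[6, 83, 24] (not full yet)
step 4: append 28 -> window=[6, 83, 24, 28] -> max=83
step 5: append 61 -> window=[83, 24, 28, 61] -> max=83
step 6: append 70 -> window=[24, 28, 61, 70] -> max=70
step 7: append 49 -> window=[28, 61, 70, 49] -> max=70
step 8: append 32 -> window=[61, 70, 49, 32] -> max=70
step 9: append 65 -> window=[70, 49, 32, 65] -> max=70
step 10: append 52 -> window=[49, 32, 65, 52] -> max=65
Window #7 max = 65

Answer: 65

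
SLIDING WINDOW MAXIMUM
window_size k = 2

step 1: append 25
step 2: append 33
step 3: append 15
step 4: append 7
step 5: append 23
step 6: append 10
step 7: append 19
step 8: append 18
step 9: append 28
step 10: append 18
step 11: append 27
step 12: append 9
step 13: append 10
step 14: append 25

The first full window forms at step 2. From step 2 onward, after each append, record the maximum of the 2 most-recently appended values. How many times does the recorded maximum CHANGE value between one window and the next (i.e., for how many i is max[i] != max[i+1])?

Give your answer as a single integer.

step 1: append 25 -> window=[25] (not full yet)
step 2: append 33 -> window=[25, 33] -> max=33
step 3: append 15 -> window=[33, 15] -> max=33
step 4: append 7 -> window=[15, 7] -> max=15
step 5: append 23 -> window=[7, 23] -> max=23
step 6: append 10 -> window=[23, 10] -> max=23
step 7: append 19 -> window=[10, 19] -> max=19
step 8: append 18 -> window=[19, 18] -> max=19
step 9: append 28 -> window=[18, 28] -> max=28
step 10: append 18 -> window=[28, 18] -> max=28
step 11: append 27 -> window=[18, 27] -> max=27
step 12: append 9 -> window=[27, 9] -> max=27
step 13: append 10 -> window=[9, 10] -> max=10
step 14: append 25 -> window=[10, 25] -> max=25
Recorded maximums: 33 33 15 23 23 19 19 28 28 27 27 10 25
Changes between consecutive maximums: 7

Answer: 7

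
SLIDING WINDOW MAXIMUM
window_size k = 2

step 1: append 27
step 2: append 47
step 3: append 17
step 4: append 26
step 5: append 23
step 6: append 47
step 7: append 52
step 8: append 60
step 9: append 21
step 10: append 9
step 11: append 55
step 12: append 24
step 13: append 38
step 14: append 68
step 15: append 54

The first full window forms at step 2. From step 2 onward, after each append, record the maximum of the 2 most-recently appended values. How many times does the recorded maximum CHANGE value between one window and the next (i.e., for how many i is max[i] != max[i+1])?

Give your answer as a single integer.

Answer: 8

Derivation:
step 1: append 27 -> window=[27] (not full yet)
step 2: append 47 -> window=[27, 47] -> max=47
step 3: append 17 -> window=[47, 17] -> max=47
step 4: append 26 -> window=[17, 26] -> max=26
step 5: append 23 -> window=[26, 23] -> max=26
step 6: append 47 -> window=[23, 47] -> max=47
step 7: append 52 -> window=[47, 52] -> max=52
step 8: append 60 -> window=[52, 60] -> max=60
step 9: append 21 -> window=[60, 21] -> max=60
step 10: append 9 -> window=[21, 9] -> max=21
step 11: append 55 -> window=[9, 55] -> max=55
step 12: append 24 -> window=[55, 24] -> max=55
step 13: append 38 -> window=[24, 38] -> max=38
step 14: append 68 -> window=[38, 68] -> max=68
step 15: append 54 -> window=[68, 54] -> max=68
Recorded maximums: 47 47 26 26 47 52 60 60 21 55 55 38 68 68
Changes between consecutive maximums: 8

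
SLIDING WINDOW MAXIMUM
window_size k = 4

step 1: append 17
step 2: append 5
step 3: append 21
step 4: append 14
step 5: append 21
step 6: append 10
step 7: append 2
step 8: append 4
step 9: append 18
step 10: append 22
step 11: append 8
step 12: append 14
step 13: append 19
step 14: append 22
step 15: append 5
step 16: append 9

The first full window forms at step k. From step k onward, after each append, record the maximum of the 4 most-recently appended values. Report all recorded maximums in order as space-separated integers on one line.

step 1: append 17 -> window=[17] (not full yet)
step 2: append 5 -> window=[17, 5] (not full yet)
step 3: append 21 -> window=[17, 5, 21] (not full yet)
step 4: append 14 -> window=[17, 5, 21, 14] -> max=21
step 5: append 21 -> window=[5, 21, 14, 21] -> max=21
step 6: append 10 -> window=[21, 14, 21, 10] -> max=21
step 7: append 2 -> window=[14, 21, 10, 2] -> max=21
step 8: append 4 -> window=[21, 10, 2, 4] -> max=21
step 9: append 18 -> window=[10, 2, 4, 18] -> max=18
step 10: append 22 -> window=[2, 4, 18, 22] -> max=22
step 11: append 8 -> window=[4, 18, 22, 8] -> max=22
step 12: append 14 -> window=[18, 22, 8, 14] -> max=22
step 13: append 19 -> window=[22, 8, 14, 19] -> max=22
step 14: append 22 -> window=[8, 14, 19, 22] -> max=22
step 15: append 5 -> window=[14, 19, 22, 5] -> max=22
step 16: append 9 -> window=[19, 22, 5, 9] -> max=22

Answer: 21 21 21 21 21 18 22 22 22 22 22 22 22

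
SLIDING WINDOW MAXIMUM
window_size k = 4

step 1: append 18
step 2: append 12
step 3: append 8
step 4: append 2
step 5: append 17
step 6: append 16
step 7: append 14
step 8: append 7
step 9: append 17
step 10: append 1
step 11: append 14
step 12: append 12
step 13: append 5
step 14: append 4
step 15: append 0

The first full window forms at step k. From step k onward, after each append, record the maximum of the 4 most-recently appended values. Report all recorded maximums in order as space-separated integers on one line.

step 1: append 18 -> window=[18] (not full yet)
step 2: append 12 -> window=[18, 12] (not full yet)
step 3: append 8 -> window=[18, 12, 8] (not full yet)
step 4: append 2 -> window=[18, 12, 8, 2] -> max=18
step 5: append 17 -> window=[12, 8, 2, 17] -> max=17
step 6: append 16 -> window=[8, 2, 17, 16] -> max=17
step 7: append 14 -> window=[2, 17, 16, 14] -> max=17
step 8: append 7 -> window=[17, 16, 14, 7] -> max=17
step 9: append 17 -> window=[16, 14, 7, 17] -> max=17
step 10: append 1 -> window=[14, 7, 17, 1] -> max=17
step 11: append 14 -> window=[7, 17, 1, 14] -> max=17
step 12: append 12 -> window=[17, 1, 14, 12] -> max=17
step 13: append 5 -> window=[1, 14, 12, 5] -> max=14
step 14: append 4 -> window=[14, 12, 5, 4] -> max=14
step 15: append 0 -> window=[12, 5, 4, 0] -> max=12

Answer: 18 17 17 17 17 17 17 17 17 14 14 12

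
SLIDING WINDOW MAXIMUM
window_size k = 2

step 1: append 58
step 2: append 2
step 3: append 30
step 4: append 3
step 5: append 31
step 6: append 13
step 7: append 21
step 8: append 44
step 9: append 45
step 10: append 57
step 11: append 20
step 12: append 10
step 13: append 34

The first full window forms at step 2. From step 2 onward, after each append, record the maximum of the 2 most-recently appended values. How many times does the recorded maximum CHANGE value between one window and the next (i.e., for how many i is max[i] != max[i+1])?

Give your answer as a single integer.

Answer: 8

Derivation:
step 1: append 58 -> window=[58] (not full yet)
step 2: append 2 -> window=[58, 2] -> max=58
step 3: append 30 -> window=[2, 30] -> max=30
step 4: append 3 -> window=[30, 3] -> max=30
step 5: append 31 -> window=[3, 31] -> max=31
step 6: append 13 -> window=[31, 13] -> max=31
step 7: append 21 -> window=[13, 21] -> max=21
step 8: append 44 -> window=[21, 44] -> max=44
step 9: append 45 -> window=[44, 45] -> max=45
step 10: append 57 -> window=[45, 57] -> max=57
step 11: append 20 -> window=[57, 20] -> max=57
step 12: append 10 -> window=[20, 10] -> max=20
step 13: append 34 -> window=[10, 34] -> max=34
Recorded maximums: 58 30 30 31 31 21 44 45 57 57 20 34
Changes between consecutive maximums: 8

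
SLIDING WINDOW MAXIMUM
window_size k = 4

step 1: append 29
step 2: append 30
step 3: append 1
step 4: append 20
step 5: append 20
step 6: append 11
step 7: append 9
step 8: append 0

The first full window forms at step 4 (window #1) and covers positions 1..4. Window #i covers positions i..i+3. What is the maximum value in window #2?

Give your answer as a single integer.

Answer: 30

Derivation:
step 1: append 29 -> window=[29] (not full yet)
step 2: append 30 -> window=[29, 30] (not full yet)
step 3: append 1 -> window=[29, 30, 1] (not full yet)
step 4: append 20 -> window=[29, 30, 1, 20] -> max=30
step 5: append 20 -> window=[30, 1, 20, 20] -> max=30
Window #2 max = 30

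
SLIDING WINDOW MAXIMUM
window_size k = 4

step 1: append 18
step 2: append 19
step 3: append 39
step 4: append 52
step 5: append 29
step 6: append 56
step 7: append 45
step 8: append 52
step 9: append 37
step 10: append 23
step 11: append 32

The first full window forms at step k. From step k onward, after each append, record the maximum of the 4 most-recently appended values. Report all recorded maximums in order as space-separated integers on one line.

Answer: 52 52 56 56 56 56 52 52

Derivation:
step 1: append 18 -> window=[18] (not full yet)
step 2: append 19 -> window=[18, 19] (not full yet)
step 3: append 39 -> window=[18, 19, 39] (not full yet)
step 4: append 52 -> window=[18, 19, 39, 52] -> max=52
step 5: append 29 -> window=[19, 39, 52, 29] -> max=52
step 6: append 56 -> window=[39, 52, 29, 56] -> max=56
step 7: append 45 -> window=[52, 29, 56, 45] -> max=56
step 8: append 52 -> window=[29, 56, 45, 52] -> max=56
step 9: append 37 -> window=[56, 45, 52, 37] -> max=56
step 10: append 23 -> window=[45, 52, 37, 23] -> max=52
step 11: append 32 -> window=[52, 37, 23, 32] -> max=52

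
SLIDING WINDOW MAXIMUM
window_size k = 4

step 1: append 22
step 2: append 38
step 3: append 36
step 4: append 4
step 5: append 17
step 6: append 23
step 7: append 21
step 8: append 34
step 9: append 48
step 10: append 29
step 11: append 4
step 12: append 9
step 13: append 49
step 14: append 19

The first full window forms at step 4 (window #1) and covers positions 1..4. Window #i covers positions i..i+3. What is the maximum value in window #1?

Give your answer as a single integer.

Answer: 38

Derivation:
step 1: append 22 -> window=[22] (not full yet)
step 2: append 38 -> window=[22, 38] (not full yet)
step 3: append 36 -> window=[22, 38, 36] (not full yet)
step 4: append 4 -> window=[22, 38, 36, 4] -> max=38
Window #1 max = 38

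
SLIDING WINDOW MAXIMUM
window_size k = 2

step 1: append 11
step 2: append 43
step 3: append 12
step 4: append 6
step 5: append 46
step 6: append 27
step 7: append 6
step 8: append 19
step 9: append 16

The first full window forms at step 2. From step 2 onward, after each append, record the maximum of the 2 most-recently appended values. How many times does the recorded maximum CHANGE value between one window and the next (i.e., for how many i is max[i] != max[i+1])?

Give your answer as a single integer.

step 1: append 11 -> window=[11] (not full yet)
step 2: append 43 -> window=[11, 43] -> max=43
step 3: append 12 -> window=[43, 12] -> max=43
step 4: append 6 -> window=[12, 6] -> max=12
step 5: append 46 -> window=[6, 46] -> max=46
step 6: append 27 -> window=[46, 27] -> max=46
step 7: append 6 -> window=[27, 6] -> max=27
step 8: append 19 -> window=[6, 19] -> max=19
step 9: append 16 -> window=[19, 16] -> max=19
Recorded maximums: 43 43 12 46 46 27 19 19
Changes between consecutive maximums: 4

Answer: 4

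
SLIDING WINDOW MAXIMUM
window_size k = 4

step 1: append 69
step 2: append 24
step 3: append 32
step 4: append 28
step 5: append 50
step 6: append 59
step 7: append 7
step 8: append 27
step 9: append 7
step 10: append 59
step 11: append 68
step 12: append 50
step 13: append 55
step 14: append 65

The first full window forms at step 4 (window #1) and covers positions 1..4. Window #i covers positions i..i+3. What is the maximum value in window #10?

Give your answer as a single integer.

step 1: append 69 -> window=[69] (not full yet)
step 2: append 24 -> window=[69, 24] (not full yet)
step 3: append 32 -> window=[69, 24, 32] (not full yet)
step 4: append 28 -> window=[69, 24, 32, 28] -> max=69
step 5: append 50 -> window=[24, 32, 28, 50] -> max=50
step 6: append 59 -> window=[32, 28, 50, 59] -> max=59
step 7: append 7 -> window=[28, 50, 59, 7] -> max=59
step 8: append 27 -> window=[50, 59, 7, 27] -> max=59
step 9: append 7 -> window=[59, 7, 27, 7] -> max=59
step 10: append 59 -> window=[7, 27, 7, 59] -> max=59
step 11: append 68 -> window=[27, 7, 59, 68] -> max=68
step 12: append 50 -> window=[7, 59, 68, 50] -> max=68
step 13: append 55 -> window=[59, 68, 50, 55] -> max=68
Window #10 max = 68

Answer: 68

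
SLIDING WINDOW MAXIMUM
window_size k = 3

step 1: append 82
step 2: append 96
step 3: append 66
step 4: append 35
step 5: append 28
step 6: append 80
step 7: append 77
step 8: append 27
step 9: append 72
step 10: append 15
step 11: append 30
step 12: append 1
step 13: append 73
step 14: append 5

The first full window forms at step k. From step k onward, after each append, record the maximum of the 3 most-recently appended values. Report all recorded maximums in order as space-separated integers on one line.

step 1: append 82 -> window=[82] (not full yet)
step 2: append 96 -> window=[82, 96] (not full yet)
step 3: append 66 -> window=[82, 96, 66] -> max=96
step 4: append 35 -> window=[96, 66, 35] -> max=96
step 5: append 28 -> window=[66, 35, 28] -> max=66
step 6: append 80 -> window=[35, 28, 80] -> max=80
step 7: append 77 -> window=[28, 80, 77] -> max=80
step 8: append 27 -> window=[80, 77, 27] -> max=80
step 9: append 72 -> window=[77, 27, 72] -> max=77
step 10: append 15 -> window=[27, 72, 15] -> max=72
step 11: append 30 -> window=[72, 15, 30] -> max=72
step 12: append 1 -> window=[15, 30, 1] -> max=30
step 13: append 73 -> window=[30, 1, 73] -> max=73
step 14: append 5 -> window=[1, 73, 5] -> max=73

Answer: 96 96 66 80 80 80 77 72 72 30 73 73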